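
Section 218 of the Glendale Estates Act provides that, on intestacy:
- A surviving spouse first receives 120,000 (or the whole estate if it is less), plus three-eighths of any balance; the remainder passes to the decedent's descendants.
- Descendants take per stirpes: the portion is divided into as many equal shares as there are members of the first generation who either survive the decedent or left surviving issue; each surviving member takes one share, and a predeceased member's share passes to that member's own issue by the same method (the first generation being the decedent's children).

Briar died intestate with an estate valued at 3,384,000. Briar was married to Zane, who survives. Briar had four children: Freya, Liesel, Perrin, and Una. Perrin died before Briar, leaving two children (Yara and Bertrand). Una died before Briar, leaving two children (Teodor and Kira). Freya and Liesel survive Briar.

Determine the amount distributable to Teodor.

Zane first takes 120,000, leaving a balance of 3,264,000. Zane then takes three-eighths of the balance (1,224,000), for a total of 1,344,000. The remaining 2,040,000 passes to the descendants.
The descendants' portion (2,040,000) is divided into 4 shares of 510,000: Freya and Liesel each take 510,000; Perrin's 510,000 share passes to Perrin's issue; Una's 510,000 share passes to Una's issue.
Perrin's share (510,000) is divided into 2 shares of 255,000: Yara and Bertrand each take 255,000.
Una's share (510,000) is divided into 2 shares of 255,000: Teodor and Kira each take 255,000.

Teodor receives 255,000.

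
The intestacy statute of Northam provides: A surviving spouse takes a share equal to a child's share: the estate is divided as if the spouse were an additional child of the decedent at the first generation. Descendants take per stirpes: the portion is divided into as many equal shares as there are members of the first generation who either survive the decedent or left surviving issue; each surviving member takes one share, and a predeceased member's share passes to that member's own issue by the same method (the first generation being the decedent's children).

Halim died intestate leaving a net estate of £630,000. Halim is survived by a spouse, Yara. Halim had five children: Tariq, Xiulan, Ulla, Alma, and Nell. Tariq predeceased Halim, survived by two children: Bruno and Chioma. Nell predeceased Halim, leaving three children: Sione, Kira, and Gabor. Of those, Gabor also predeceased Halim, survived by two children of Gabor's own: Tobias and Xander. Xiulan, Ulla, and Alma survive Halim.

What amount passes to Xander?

Xander receives £17,500.

The spouse counts as an additional share at the children's level, so there are 6 primary shares of £105,000. Yara takes one such share (£105,000).
The children's combined portion (£525,000) is divided into 5 shares of £105,000: Xiulan, Ulla, and Alma each take £105,000; Tariq's £105,000 share passes to Tariq's issue; Nell's £105,000 share passes to Nell's issue.
Tariq's share (£105,000) is divided into 2 shares of £52,500: Bruno and Chioma each take £52,500.
Nell's share (£105,000) is divided into 3 shares of £35,000: Sione and Kira each take £35,000; Gabor's £35,000 share passes to Gabor's issue.
Gabor's share (£35,000) is divided into 2 shares of £17,500: Tobias and Xander each take £17,500.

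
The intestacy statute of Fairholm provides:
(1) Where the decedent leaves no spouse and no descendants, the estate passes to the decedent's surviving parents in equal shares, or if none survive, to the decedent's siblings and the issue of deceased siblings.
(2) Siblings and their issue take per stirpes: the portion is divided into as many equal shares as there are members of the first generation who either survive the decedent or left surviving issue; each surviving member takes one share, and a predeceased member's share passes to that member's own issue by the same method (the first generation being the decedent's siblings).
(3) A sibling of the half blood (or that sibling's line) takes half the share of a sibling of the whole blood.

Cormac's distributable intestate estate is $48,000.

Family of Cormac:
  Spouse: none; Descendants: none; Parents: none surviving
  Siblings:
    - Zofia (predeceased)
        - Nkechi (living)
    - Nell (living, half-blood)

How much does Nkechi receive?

Nkechi receives $32,000.

The entire $48,000 passes to the siblings and their issue.
Counting each half-blood sibling's line as half a unit, there are 3/2 units in $48,000, so one unit is $32,000. Whole-blood lines (Zofia) take $32,000 each; half-blood lines (Nell) take $16,000 each.
Zofia's share ($32,000) passes entirely to Nkechi.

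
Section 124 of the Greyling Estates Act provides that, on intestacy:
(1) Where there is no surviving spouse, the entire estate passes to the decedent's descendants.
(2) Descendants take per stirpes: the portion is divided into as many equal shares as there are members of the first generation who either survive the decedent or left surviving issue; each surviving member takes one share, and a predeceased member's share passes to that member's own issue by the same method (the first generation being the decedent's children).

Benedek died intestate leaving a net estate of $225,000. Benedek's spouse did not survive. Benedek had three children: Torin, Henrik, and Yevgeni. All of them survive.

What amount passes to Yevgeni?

Yevgeni receives $75,000.

The entire $225,000 passes to the descendants.
That amount ($225,000) is divided into 3 shares of $75,000: Torin, Henrik, and Yevgeni each take $75,000.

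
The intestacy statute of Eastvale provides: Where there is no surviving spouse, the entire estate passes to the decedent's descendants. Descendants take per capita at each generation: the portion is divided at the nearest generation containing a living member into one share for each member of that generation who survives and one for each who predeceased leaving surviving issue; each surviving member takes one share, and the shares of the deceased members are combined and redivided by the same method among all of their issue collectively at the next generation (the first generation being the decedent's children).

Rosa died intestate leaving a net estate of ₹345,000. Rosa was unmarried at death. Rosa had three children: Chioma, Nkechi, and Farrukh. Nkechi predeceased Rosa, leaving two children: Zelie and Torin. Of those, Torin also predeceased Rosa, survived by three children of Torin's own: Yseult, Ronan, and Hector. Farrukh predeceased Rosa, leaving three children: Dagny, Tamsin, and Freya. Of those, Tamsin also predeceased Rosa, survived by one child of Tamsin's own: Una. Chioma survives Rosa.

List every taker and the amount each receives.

The entire ₹345,000 passes to the descendants.
That amount (₹345,000) is divided at the children's generation into 3 shares of ₹115,000. Chioma takes ₹115,000. The 2 shares of the deceased (Nkechi and Farrukh) are combined into a pool of ₹230,000.
That pool (₹230,000) is divided at the grandchildren's generation into 5 shares of ₹46,000. Zelie, Dagny, and Freya each take ₹46,000. The 2 shares of the deceased (Torin and Tamsin) are combined into a pool of ₹92,000.
That pool (₹92,000) is divided at the great-grandchildren's generation equally among Yseult, Ronan, Hector, and Una: ₹23,000 each.

Chioma: ₹115,000; Zelie: ₹46,000; Yseult: ₹23,000; Ronan: ₹23,000; Hector: ₹23,000; Dagny: ₹46,000; Una: ₹23,000; Freya: ₹46,000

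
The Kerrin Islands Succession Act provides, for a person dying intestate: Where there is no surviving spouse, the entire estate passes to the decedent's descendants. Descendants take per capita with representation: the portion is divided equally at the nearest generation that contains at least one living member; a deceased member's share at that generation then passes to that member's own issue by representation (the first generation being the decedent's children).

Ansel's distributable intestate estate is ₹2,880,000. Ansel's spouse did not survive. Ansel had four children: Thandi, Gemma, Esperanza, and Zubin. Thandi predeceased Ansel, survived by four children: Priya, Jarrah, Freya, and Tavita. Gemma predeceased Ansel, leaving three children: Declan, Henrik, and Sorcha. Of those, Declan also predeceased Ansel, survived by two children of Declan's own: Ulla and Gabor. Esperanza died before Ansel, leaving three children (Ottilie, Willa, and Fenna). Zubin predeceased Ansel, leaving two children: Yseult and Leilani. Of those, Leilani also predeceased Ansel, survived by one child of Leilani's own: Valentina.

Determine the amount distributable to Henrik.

The entire ₹2,880,000 passes to the descendants.
No child survives, so the initial division is made at the grandchildren's generation.
That amount (₹2,880,000) is divided into 12 shares of ₹240,000: Priya, Jarrah, Freya, Tavita, Henrik, Sorcha, Ottilie, Willa, Fenna, and Yseult each take ₹240,000; Declan's ₹240,000 share passes to Declan's issue; Leilani's ₹240,000 share passes to Leilani's issue.
Declan's share (₹240,000) is divided into 2 shares of ₹120,000: Ulla and Gabor each take ₹120,000.
Leilani's share (₹240,000) passes entirely to Valentina.

Henrik receives ₹240,000.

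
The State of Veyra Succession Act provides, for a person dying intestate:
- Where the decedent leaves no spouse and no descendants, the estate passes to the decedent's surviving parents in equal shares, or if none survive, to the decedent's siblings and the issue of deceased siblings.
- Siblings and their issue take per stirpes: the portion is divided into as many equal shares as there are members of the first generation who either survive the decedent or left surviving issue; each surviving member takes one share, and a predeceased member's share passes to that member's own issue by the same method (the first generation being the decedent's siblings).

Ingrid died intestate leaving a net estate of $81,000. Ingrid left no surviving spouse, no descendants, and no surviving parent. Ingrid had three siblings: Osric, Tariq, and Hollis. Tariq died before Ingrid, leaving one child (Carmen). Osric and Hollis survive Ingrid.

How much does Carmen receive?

The entire $81,000 passes to the siblings and their issue.
That amount ($81,000) is divided into 3 shares of $27,000: Osric and Hollis each take $27,000; Tariq's $27,000 share passes to Tariq's issue.
Tariq's share ($27,000) passes entirely to Carmen.

Carmen receives $27,000.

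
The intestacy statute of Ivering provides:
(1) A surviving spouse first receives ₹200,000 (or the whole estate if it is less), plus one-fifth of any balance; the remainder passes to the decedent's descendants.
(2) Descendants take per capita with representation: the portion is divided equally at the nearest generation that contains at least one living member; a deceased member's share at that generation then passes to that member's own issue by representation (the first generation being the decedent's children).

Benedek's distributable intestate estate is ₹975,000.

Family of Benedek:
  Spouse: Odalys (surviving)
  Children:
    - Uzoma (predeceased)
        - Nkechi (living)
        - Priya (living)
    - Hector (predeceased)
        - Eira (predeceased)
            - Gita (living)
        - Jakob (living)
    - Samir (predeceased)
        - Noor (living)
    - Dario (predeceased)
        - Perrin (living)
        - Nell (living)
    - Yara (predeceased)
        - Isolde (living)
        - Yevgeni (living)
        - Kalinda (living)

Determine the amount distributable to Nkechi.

Odalys first takes ₹200,000, leaving a balance of ₹775,000. Odalys then takes one-fifth of the balance (₹155,000), for a total of ₹355,000. The remaining ₹620,000 passes to the descendants.
No child survives, so the initial division is made at the grandchildren's generation.
The descendants' portion (₹620,000) is divided into 10 shares of ₹62,000: Nkechi, Priya, Jakob, Noor, Perrin, Nell, Isolde, Yevgeni, and Kalinda each take ₹62,000; Eira's ₹62,000 share passes to Eira's issue.
Eira's share (₹62,000) passes entirely to Gita.

Nkechi receives ₹62,000.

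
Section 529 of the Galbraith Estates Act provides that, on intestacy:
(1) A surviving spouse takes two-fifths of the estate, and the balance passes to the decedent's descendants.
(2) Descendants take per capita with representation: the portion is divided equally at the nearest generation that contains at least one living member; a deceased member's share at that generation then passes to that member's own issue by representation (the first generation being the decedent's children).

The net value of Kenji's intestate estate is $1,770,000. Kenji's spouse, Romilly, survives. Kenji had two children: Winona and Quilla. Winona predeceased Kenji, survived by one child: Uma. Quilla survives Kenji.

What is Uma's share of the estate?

Romilly takes two-fifths of $1,770,000 = $708,000. The remaining $1,062,000 passes to the descendants.
The descendants' portion ($1,062,000) is divided into 2 shares of $531,000: Quilla takes $531,000; Winona's $531,000 share passes to Winona's issue.
Winona's share ($531,000) passes entirely to Uma.

Uma receives $531,000.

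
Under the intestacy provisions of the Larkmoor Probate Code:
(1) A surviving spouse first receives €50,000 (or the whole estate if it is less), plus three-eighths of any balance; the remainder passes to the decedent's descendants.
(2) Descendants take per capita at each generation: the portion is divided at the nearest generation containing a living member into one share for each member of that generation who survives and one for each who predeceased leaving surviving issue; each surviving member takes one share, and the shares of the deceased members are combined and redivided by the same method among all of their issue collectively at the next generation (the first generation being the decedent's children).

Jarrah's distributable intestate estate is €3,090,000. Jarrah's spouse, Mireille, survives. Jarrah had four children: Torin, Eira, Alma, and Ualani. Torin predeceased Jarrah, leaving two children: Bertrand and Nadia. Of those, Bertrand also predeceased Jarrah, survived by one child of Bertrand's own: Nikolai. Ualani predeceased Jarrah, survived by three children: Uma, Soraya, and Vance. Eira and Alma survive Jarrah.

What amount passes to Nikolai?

Nikolai receives €190,000.

Mireille first takes €50,000, leaving a balance of €3,040,000. Mireille then takes three-eighths of the balance (€1,140,000), for a total of €1,190,000. The remaining €1,900,000 passes to the descendants.
The descendants' portion (€1,900,000) is divided at the children's generation into 4 shares of €475,000. Eira and Alma each take €475,000. The 2 shares of the deceased (Torin and Ualani) are combined into a pool of €950,000.
That pool (€950,000) is divided at the grandchildren's generation into 5 shares of €190,000. Nadia, Uma, Soraya, and Vance each take €190,000. The remaining share for the deceased Bertrand (€190,000) is carried to the next generation.
That pool (€190,000) passes entirely to Nikolai, the sole taker at the great-grandchildren's generation.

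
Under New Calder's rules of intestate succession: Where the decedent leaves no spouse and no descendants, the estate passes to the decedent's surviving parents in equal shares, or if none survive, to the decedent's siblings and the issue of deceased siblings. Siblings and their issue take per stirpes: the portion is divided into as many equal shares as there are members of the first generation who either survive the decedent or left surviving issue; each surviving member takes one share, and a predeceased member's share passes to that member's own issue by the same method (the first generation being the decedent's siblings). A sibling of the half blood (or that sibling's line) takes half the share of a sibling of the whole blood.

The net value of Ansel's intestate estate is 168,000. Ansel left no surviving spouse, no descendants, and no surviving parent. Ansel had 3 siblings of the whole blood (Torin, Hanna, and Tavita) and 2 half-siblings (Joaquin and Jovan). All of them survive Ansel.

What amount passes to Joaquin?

The entire 168,000 passes to the siblings and their issue.
Counting each half-blood sibling's line as half a unit, there are 4 units in 168,000, so one unit is 42,000. Whole-blood lines (Torin, Hanna, and Tavita) take 42,000 each; half-blood lines (Joaquin and Jovan) take 21,000 each.

Joaquin receives 21,000.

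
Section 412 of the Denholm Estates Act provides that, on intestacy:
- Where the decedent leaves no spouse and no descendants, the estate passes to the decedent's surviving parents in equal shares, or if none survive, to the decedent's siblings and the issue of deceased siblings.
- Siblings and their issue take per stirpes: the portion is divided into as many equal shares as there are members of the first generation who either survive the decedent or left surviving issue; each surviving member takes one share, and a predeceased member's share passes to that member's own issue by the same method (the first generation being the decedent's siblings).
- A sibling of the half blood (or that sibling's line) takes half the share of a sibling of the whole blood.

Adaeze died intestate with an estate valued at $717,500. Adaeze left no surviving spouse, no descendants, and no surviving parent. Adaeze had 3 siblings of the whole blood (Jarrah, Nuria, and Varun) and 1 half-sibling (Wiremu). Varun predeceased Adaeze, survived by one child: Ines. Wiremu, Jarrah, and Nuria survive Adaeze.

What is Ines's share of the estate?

Ines receives $205,000.

The entire $717,500 passes to the siblings and their issue.
Counting each half-blood sibling's line as half a unit, there are 7/2 units in $717,500, so one unit is $205,000. Whole-blood lines (Jarrah, Nuria, and Varun) take $205,000 each; half-blood lines (Wiremu) take $102,500 each.
Varun's share ($205,000) passes entirely to Ines.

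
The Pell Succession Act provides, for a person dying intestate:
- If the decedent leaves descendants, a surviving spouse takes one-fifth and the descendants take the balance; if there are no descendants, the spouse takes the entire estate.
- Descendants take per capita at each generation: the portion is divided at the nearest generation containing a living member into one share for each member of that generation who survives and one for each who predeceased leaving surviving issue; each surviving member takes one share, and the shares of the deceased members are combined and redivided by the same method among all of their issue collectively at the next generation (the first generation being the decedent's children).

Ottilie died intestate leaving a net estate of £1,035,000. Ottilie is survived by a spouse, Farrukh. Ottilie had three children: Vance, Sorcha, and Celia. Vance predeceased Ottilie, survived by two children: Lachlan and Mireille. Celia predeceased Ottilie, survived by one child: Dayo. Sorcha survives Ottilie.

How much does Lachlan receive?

Lachlan receives £184,000.

Farrukh takes one-fifth of £1,035,000 = £207,000. The remaining £828,000 passes to the descendants.
The descendants' portion (£828,000) is divided at the children's generation into 3 shares of £276,000. Sorcha takes £276,000. The 2 shares of the deceased (Vance and Celia) are combined into a pool of £552,000.
That pool (£552,000) is divided at the grandchildren's generation equally among Lachlan, Mireille, and Dayo: £184,000 each.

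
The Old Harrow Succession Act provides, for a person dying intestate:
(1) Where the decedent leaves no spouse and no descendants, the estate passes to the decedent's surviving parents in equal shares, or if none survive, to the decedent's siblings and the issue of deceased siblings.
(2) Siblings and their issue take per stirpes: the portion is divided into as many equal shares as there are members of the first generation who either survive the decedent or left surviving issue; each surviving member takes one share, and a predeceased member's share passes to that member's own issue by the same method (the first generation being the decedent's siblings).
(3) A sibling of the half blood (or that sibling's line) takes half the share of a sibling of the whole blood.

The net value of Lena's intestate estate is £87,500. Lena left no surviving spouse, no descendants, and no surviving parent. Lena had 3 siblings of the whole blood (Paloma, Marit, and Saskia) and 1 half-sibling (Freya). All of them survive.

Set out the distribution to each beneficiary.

The entire £87,500 passes to the siblings and their issue.
Counting each half-blood sibling's line as half a unit, there are 7/2 units in £87,500, so one unit is £25,000. Whole-blood lines (Paloma, Marit, and Saskia) take £25,000 each; half-blood lines (Freya) take £12,500 each.

Paloma: £25,000; Marit: £25,000; Freya: £12,500; Saskia: £25,000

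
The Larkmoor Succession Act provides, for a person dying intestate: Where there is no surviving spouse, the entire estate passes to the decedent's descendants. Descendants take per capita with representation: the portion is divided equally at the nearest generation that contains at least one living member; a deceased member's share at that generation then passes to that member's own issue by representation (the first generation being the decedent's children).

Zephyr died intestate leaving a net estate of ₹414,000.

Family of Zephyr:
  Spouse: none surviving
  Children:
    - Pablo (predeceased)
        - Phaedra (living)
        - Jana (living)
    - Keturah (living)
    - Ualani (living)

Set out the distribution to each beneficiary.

Phaedra: ₹69,000; Jana: ₹69,000; Keturah: ₹138,000; Ualani: ₹138,000

The entire ₹414,000 passes to the descendants.
That amount (₹414,000) is divided into 3 shares of ₹138,000: Keturah and Ualani each take ₹138,000; Pablo's ₹138,000 share passes to Pablo's issue.
Pablo's share (₹138,000) is divided into 2 shares of ₹69,000: Phaedra and Jana each take ₹69,000.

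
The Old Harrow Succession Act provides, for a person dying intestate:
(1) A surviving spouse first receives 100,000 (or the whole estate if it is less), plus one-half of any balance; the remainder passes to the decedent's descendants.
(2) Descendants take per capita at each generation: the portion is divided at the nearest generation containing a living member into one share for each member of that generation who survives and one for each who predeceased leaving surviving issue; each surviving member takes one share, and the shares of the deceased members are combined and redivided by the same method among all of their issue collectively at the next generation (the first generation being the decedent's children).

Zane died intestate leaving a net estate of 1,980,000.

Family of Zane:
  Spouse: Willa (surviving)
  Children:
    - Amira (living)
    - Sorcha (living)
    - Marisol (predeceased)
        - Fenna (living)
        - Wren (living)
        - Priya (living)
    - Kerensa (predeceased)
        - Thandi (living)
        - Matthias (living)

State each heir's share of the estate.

Willa first takes 100,000, leaving a balance of 1,880,000. Willa then takes one-half of the balance (940,000), for a total of 1,040,000. The remaining 940,000 passes to the descendants.
The descendants' portion (940,000) is divided at the children's generation into 4 shares of 235,000. Amira and Sorcha each take 235,000. The 2 shares of the deceased (Marisol and Kerensa) are combined into a pool of 470,000.
That pool (470,000) is divided at the grandchildren's generation equally among Fenna, Wren, Priya, Thandi, and Matthias: 94,000 each.

Willa: 1,040,000; Amira: 235,000; Sorcha: 235,000; Fenna: 94,000; Wren: 94,000; Priya: 94,000; Thandi: 94,000; Matthias: 94,000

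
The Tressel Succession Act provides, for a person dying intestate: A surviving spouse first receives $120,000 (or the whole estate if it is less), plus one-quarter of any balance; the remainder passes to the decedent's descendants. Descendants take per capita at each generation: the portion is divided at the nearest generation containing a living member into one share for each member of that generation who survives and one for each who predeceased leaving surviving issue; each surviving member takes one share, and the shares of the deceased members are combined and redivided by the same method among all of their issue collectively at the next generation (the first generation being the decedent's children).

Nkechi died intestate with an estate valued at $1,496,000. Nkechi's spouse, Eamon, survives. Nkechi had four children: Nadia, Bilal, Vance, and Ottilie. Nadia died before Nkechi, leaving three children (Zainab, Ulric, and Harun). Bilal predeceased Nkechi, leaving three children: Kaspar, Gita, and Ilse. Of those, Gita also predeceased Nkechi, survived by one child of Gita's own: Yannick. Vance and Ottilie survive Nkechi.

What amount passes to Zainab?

Zainab receives $86,000.

Eamon first takes $120,000, leaving a balance of $1,376,000. Eamon then takes one-quarter of the balance ($344,000), for a total of $464,000. The remaining $1,032,000 passes to the descendants.
The descendants' portion ($1,032,000) is divided at the children's generation into 4 shares of $258,000. Vance and Ottilie each take $258,000. The 2 shares of the deceased (Nadia and Bilal) are combined into a pool of $516,000.
That pool ($516,000) is divided at the grandchildren's generation into 6 shares of $86,000. Zainab, Ulric, Harun, Kaspar, and Ilse each take $86,000. The remaining share for the deceased Gita ($86,000) is carried to the next generation.
That pool ($86,000) passes entirely to Yannick, the sole taker at the great-grandchildren's generation.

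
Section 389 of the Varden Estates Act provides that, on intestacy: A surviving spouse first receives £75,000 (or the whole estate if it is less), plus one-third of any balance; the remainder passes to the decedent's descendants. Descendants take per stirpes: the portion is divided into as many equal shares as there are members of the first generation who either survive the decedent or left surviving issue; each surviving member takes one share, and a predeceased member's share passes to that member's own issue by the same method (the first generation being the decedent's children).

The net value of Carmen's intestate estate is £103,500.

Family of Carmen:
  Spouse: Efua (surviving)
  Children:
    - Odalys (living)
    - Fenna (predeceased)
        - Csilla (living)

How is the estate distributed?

Efua first takes £75,000, leaving a balance of £28,500. Efua then takes one-third of the balance (£9,500), for a total of £84,500. The remaining £19,000 passes to the descendants.
The descendants' portion (£19,000) is divided into 2 shares of £9,500: Odalys takes £9,500; Fenna's £9,500 share passes to Fenna's issue.
Fenna's share (£9,500) passes entirely to Csilla.

Efua: £84,500; Odalys: £9,500; Csilla: £9,500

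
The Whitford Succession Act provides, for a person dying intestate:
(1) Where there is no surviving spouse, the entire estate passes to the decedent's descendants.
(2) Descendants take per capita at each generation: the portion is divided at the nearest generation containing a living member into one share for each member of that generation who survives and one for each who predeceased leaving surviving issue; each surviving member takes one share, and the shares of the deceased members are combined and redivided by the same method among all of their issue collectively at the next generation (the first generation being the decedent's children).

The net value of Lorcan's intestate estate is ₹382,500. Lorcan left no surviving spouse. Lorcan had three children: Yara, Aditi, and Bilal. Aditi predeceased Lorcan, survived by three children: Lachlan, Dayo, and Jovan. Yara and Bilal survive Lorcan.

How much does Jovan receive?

Jovan receives ₹42,500.

The entire ₹382,500 passes to the descendants.
That amount (₹382,500) is divided at the children's generation into 3 shares of ₹127,500. Yara and Bilal each take ₹127,500. The remaining share for the deceased Aditi (₹127,500) is carried to the next generation.
That pool (₹127,500) is divided at the grandchildren's generation equally among Lachlan, Dayo, and Jovan: ₹42,500 each.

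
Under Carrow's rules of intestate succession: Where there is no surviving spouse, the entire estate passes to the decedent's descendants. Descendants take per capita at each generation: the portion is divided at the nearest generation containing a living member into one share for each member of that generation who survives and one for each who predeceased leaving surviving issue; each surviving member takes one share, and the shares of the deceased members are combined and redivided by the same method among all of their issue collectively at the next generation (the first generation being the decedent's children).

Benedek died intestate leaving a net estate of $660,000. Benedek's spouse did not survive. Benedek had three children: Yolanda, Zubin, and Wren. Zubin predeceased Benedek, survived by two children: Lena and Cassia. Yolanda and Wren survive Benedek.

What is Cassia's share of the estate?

Cassia receives $110,000.

The entire $660,000 passes to the descendants.
That amount ($660,000) is divided at the children's generation into 3 shares of $220,000. Yolanda and Wren each take $220,000. The remaining share for the deceased Zubin ($220,000) is carried to the next generation.
That pool ($220,000) is divided at the grandchildren's generation equally among Lena and Cassia: $110,000 each.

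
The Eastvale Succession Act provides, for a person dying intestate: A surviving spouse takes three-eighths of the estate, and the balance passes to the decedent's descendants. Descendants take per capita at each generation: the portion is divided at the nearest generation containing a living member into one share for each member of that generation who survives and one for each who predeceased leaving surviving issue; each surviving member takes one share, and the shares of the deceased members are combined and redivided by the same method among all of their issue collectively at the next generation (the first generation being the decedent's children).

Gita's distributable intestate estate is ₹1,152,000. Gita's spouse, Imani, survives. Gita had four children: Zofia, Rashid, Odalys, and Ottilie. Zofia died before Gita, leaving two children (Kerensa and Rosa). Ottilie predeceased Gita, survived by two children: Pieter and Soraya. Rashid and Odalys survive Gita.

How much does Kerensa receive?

Kerensa receives ₹90,000.

Imani takes three-eighths of ₹1,152,000 = ₹432,000. The remaining ₹720,000 passes to the descendants.
The descendants' portion (₹720,000) is divided at the children's generation into 4 shares of ₹180,000. Rashid and Odalys each take ₹180,000. The 2 shares of the deceased (Zofia and Ottilie) are combined into a pool of ₹360,000.
That pool (₹360,000) is divided at the grandchildren's generation equally among Kerensa, Rosa, Pieter, and Soraya: ₹90,000 each.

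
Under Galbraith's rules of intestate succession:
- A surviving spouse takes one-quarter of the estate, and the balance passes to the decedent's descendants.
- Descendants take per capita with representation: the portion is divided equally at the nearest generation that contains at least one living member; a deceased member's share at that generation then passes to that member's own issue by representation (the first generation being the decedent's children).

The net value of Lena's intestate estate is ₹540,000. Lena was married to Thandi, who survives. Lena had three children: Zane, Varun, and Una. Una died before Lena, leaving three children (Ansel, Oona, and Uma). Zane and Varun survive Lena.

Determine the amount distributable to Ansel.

Thandi takes one-quarter of ₹540,000 = ₹135,000. The remaining ₹405,000 passes to the descendants.
The descendants' portion (₹405,000) is divided into 3 shares of ₹135,000: Zane and Varun each take ₹135,000; Una's ₹135,000 share passes to Una's issue.
Una's share (₹135,000) is divided into 3 shares of ₹45,000: Ansel, Oona, and Uma each take ₹45,000.

Ansel receives ₹45,000.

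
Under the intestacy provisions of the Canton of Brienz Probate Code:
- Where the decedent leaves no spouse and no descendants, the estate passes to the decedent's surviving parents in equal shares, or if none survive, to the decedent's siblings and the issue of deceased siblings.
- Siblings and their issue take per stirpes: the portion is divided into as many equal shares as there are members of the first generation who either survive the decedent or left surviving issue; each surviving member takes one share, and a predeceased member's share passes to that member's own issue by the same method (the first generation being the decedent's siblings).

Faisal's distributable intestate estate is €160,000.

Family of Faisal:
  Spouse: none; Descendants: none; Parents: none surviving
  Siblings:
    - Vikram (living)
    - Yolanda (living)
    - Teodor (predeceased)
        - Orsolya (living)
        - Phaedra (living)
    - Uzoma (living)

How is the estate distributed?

The entire €160,000 passes to the siblings and their issue.
That amount (€160,000) is divided into 4 shares of €40,000: Vikram, Yolanda, and Uzoma each take €40,000; Teodor's €40,000 share passes to Teodor's issue.
Teodor's share (€40,000) is divided into 2 shares of €20,000: Orsolya and Phaedra each take €20,000.

Vikram: €40,000; Yolanda: €40,000; Orsolya: €20,000; Phaedra: €20,000; Uzoma: €40,000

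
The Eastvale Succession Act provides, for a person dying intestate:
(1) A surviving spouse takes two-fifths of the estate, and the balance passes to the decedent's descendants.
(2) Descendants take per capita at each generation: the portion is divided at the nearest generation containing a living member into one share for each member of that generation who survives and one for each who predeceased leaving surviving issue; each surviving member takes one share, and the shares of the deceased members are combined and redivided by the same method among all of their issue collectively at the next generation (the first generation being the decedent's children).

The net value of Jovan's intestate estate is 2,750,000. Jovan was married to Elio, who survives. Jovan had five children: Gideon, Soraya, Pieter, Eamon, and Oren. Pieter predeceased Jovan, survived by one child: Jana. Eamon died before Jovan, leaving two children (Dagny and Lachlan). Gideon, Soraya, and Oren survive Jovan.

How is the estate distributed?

Elio: 1,100,000; Gideon: 330,000; Soraya: 330,000; Jana: 220,000; Dagny: 220,000; Lachlan: 220,000; Oren: 330,000

Elio takes two-fifths of 2,750,000 = 1,100,000. The remaining 1,650,000 passes to the descendants.
The descendants' portion (1,650,000) is divided at the children's generation into 5 shares of 330,000. Gideon, Soraya, and Oren each take 330,000. The 2 shares of the deceased (Pieter and Eamon) are combined into a pool of 660,000.
That pool (660,000) is divided at the grandchildren's generation equally among Jana, Dagny, and Lachlan: 220,000 each.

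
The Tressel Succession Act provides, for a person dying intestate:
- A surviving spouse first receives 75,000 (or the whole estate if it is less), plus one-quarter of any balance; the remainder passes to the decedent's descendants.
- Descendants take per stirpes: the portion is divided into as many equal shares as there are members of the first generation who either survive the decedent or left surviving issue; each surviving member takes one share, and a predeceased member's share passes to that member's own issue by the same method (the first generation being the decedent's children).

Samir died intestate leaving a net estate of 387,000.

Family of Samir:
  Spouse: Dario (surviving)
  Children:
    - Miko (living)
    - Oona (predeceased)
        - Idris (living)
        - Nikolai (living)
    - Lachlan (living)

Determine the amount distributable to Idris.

Dario first takes 75,000, leaving a balance of 312,000. Dario then takes one-quarter of the balance (78,000), for a total of 153,000. The remaining 234,000 passes to the descendants.
The descendants' portion (234,000) is divided into 3 shares of 78,000: Miko and Lachlan each take 78,000; Oona's 78,000 share passes to Oona's issue.
Oona's share (78,000) is divided into 2 shares of 39,000: Idris and Nikolai each take 39,000.

Idris receives 39,000.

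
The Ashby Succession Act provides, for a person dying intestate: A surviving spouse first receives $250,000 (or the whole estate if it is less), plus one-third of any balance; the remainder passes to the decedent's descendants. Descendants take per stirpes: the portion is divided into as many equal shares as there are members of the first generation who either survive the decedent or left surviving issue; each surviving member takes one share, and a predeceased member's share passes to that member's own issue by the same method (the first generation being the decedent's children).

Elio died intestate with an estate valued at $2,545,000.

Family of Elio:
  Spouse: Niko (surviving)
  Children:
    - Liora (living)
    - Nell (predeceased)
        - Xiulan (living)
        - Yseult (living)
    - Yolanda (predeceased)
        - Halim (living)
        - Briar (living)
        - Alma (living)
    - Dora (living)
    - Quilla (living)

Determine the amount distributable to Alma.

Alma receives $102,000.

Niko first takes $250,000, leaving a balance of $2,295,000. Niko then takes one-third of the balance ($765,000), for a total of $1,015,000. The remaining $1,530,000 passes to the descendants.
The descendants' portion ($1,530,000) is divided into 5 shares of $306,000: Liora, Dora, and Quilla each take $306,000; Nell's $306,000 share passes to Nell's issue; Yolanda's $306,000 share passes to Yolanda's issue.
Nell's share ($306,000) is divided into 2 shares of $153,000: Xiulan and Yseult each take $153,000.
Yolanda's share ($306,000) is divided into 3 shares of $102,000: Halim, Briar, and Alma each take $102,000.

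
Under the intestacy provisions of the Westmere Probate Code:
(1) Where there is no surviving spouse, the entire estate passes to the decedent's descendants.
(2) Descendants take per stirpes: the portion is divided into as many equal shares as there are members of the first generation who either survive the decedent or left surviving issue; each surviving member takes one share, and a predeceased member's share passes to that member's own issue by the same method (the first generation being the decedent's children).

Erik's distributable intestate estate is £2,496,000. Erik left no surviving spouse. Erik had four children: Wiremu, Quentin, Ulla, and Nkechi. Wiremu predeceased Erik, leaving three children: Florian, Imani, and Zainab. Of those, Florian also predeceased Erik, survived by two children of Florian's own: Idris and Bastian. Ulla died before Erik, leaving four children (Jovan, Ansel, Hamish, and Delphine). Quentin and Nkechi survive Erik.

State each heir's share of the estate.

Idris: £104,000; Bastian: £104,000; Imani: £208,000; Zainab: £208,000; Quentin: £624,000; Jovan: £156,000; Ansel: £156,000; Hamish: £156,000; Delphine: £156,000; Nkechi: £624,000

The entire £2,496,000 passes to the descendants.
That amount (£2,496,000) is divided into 4 shares of £624,000: Quentin and Nkechi each take £624,000; Wiremu's £624,000 share passes to Wiremu's issue; Ulla's £624,000 share passes to Ulla's issue.
Wiremu's share (£624,000) is divided into 3 shares of £208,000: Imani and Zainab each take £208,000; Florian's £208,000 share passes to Florian's issue.
Florian's share (£208,000) is divided into 2 shares of £104,000: Idris and Bastian each take £104,000.
Ulla's share (£624,000) is divided into 4 shares of £156,000: Jovan, Ansel, Hamish, and Delphine each take £156,000.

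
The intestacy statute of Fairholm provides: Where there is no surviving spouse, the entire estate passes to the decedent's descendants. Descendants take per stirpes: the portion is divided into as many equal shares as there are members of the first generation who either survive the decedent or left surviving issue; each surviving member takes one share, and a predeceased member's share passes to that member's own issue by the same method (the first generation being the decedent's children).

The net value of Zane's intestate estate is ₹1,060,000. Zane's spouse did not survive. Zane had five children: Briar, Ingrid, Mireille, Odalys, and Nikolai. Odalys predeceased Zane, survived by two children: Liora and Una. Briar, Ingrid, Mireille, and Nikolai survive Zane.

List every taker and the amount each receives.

Briar: ₹212,000; Ingrid: ₹212,000; Mireille: ₹212,000; Liora: ₹106,000; Una: ₹106,000; Nikolai: ₹212,000

The entire ₹1,060,000 passes to the descendants.
That amount (₹1,060,000) is divided into 5 shares of ₹212,000: Briar, Ingrid, Mireille, and Nikolai each take ₹212,000; Odalys's ₹212,000 share passes to Odalys's issue.
Odalys's share (₹212,000) is divided into 2 shares of ₹106,000: Liora and Una each take ₹106,000.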